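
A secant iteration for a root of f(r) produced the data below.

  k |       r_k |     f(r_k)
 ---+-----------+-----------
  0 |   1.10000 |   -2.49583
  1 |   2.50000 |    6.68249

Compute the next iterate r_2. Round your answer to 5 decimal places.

r_2 = 2.50000 − 6.68249·(2.50000 − 1.10000) / (6.68249 − (-2.49583))
   = 2.50000 − (9.3554860)/(9.1783200) = 1.4806973

1.48070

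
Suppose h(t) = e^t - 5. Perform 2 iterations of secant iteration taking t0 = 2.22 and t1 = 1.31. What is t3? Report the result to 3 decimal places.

h(2.22) = 4.20733, h(1.31) = -1.29383
t2 = 1.31000 − (-1.29383)·(1.31000 − 2.22000) / (-1.29383 − 4.20733) = 1.31000 − (1.17738)/(-5.50116) = 1.52402
h(1.52402) = -0.40934
t3 = 1.52402 − (-0.40934)·(1.52402 − 1.31000) / (-0.40934 − (-1.29383)) = 1.52402 − (-0.08761)/(0.88449) = 1.62307

1.623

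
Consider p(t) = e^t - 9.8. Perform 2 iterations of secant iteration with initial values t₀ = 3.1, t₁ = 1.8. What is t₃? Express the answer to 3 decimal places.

2.331

p(3.1) = 12.39795, p(1.8) = -3.75035
t₂ = 1.80000 − (-3.75035)·(1.80000 − 3.10000) / (-3.75035 − 12.39795) = 1.80000 − (4.87546)/(-16.14830) = 2.10192
p(2.10192) = -1.61816
t₃ = 2.10192 − (-1.61816)·(2.10192 − 1.80000) / (-1.61816 − (-3.75035)) = 2.10192 − (-0.48855)/(2.13220) = 2.33105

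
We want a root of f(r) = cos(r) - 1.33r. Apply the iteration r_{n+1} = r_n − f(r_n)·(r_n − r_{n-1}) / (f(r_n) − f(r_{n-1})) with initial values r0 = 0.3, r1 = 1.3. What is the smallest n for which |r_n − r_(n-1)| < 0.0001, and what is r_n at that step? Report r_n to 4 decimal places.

n = 5, r_n = 0.6144

f(0.3) = 0.556336, f(1.3) = -1.461501
r2 = 1.300000 − (-1.461501)·(1.000000)/(-2.017838) = 0.575709;  |Δ| = 0.724291
f(0.575709) = 0.073113
r3 = 0.575709 − 0.073113·(-0.724291)/(1.534614) = 0.610216;  |Δ| = 0.034507
f(0.610216) = 0.007936
r4 = 0.610216 − 0.007936·(0.034507)/(-0.065177) = 0.614418;  |Δ| = 0.004202
f(0.614418) = -0.000067
r5 = 0.614418 − (-0.000067)·(0.004202)/(-0.008003) = 0.614383;  |Δ| = 0.000035
|r5 − r4| = 0.000035 < 0.0001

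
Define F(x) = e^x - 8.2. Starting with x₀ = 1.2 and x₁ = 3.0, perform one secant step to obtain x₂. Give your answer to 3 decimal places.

1.724

F(1.2) = -4.87988, F(3.0) = 11.88554
x₂ = 3.00000 − 11.88554·(3.00000 − 1.20000) / (11.88554 − (-4.87988)) = 3.00000 − (21.39397)/(16.76542) = 1.72392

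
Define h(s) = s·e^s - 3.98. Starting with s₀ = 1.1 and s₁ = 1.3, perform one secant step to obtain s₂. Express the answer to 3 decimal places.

1.192

h(1.1) = -0.67542, h(1.3) = 0.79009
s₂ = 1.30000 − 0.79009·(1.30000 − 1.10000) / (0.79009 − (-0.67542)) = 1.30000 − (0.15802)/(1.46550) = 1.19218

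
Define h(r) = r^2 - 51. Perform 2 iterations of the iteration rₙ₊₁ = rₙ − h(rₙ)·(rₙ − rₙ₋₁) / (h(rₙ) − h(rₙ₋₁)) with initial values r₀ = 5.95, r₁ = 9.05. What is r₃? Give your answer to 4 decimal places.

7.1234

h(5.95) = -15.597500, h(9.05) = 30.902500
r₂ = 9.050000 − 30.902500·(9.050000 − 5.950000) / (30.902500 − (-15.597500)) = 9.050000 − (95.797750)/(46.500000) = 6.989833
h(6.989833) = -2.142230
r₃ = 6.989833 − (-2.142230)·(6.989833 − 9.050000) / (-2.142230 − 30.902500) = 6.989833 − (4.413351)/(-33.044730) = 7.123390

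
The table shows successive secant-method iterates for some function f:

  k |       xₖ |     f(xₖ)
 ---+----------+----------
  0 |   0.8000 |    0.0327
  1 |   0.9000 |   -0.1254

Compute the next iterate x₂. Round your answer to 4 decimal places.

x₂ = 0.9000 − (-0.1254)·(0.9000 − 0.8000) / (-0.1254 − 0.0327)
   = 0.9000 − (-0.012540)/(-0.158100) = 0.820683

0.8207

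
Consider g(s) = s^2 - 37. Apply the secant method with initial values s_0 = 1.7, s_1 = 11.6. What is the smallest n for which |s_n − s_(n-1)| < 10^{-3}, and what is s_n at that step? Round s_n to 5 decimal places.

n = 7, s_n = 6.08276

g(1.7) = -34.1100000, g(11.6) = 97.5600000
s_2 = 11.6000000 − 97.5600000·(9.9000000)/(131.6700000) = 4.2646617;  |Δ| = 7.3353383
g(4.2646617) = -18.8126610
s_3 = 4.2646617 − (-18.8126610)·(-7.3353383)/(-116.3726610) = 5.4504834;  |Δ| = 1.1858218
g(5.4504834) = -7.2922306
s_4 = 5.4504834 − (-7.2922306)·(1.1858218)/(11.5204304) = 6.2010878;  |Δ| = 0.7506044
g(6.2010878) = 1.4534900
s_5 = 6.2010878 − 1.4534900·(0.7506044)/(8.7457205) = 6.0763415;  |Δ| = 0.1247463
g(6.0763415) = -0.0780735
s_6 = 6.0763415 − (-0.0780735)·(-0.1247463)/(-1.5315634) = 6.0827006;  |Δ| = 0.0063591
g(6.0827006) = -0.0007528
s_7 = 6.0827006 − (-0.0007528)·(0.0063591)/(0.0773206) = 6.0827626;  |Δ| = 0.0000619
|s_7 − s_6| = 0.0000619 < 10^{-3}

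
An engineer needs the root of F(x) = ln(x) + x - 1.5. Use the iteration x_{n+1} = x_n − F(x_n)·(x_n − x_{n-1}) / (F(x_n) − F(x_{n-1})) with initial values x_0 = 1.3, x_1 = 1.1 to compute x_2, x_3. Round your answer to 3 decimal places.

F(1.3) = 0.06236, F(1.1) = -0.30469
x_2 = 1.10000 − (-0.30469)·(1.10000 − 1.30000) / (-0.30469 − 0.06236) = 1.10000 − (0.06094)/(-0.36705) = 1.26602
F(1.26602) = 0.00190
x_3 = 1.26602 − 0.00190·(1.26602 − 1.10000) / (0.00190 − (-0.30469)) = 1.26602 − (0.00031)/(0.30659) = 1.26499

1.266, 1.265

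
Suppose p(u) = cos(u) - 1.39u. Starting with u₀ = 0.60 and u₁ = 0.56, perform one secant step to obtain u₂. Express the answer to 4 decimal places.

p(0.60) = -0.008664, p(0.56) = 0.068855
u₂ = 0.560000 − 0.068855·(0.560000 − 0.600000) / (0.068855 − (-0.008664)) = 0.560000 − (-0.002754)/(0.077519) = 0.595529

0.5955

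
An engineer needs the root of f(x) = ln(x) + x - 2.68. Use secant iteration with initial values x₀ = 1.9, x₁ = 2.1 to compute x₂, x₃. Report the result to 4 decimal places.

1.9921, 1.9912

f(1.9) = -0.138146, f(2.1) = 0.161937
x₂ = 2.100000 − 0.161937·(2.100000 − 1.900000) / (0.161937 − (-0.138146)) = 2.100000 − (0.032387)/(0.300083) = 1.992072
f(1.992072) = 0.001247
x₃ = 1.992072 − 0.001247·(1.992072 − 2.100000) / (0.001247 − 0.161937) = 1.992072 − (-0.000135)/(-0.160690) = 1.991234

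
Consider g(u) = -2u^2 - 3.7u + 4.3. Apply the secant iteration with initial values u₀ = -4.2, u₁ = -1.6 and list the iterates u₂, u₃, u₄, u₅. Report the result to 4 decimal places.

-2.2456, -2.8778, -2.6310, -2.6570

g(-4.2) = -15.440000, g(-1.6) = 5.100000
u₂ = -1.600000 − 5.100000·(-1.600000 − (-4.200000)) / (5.100000 − (-15.440000)) = -1.600000 − (13.260000)/(20.540000) = -2.245570
g(-2.245570) = 2.523442
u₃ = -2.245570 − 2.523442·(-2.245570 − (-1.600000)) / (2.523442 − 5.100000) = -2.245570 − (-1.629057)/(-2.576558) = -2.877831
g(-2.877831) = -1.615845
u₄ = -2.877831 − (-1.615845)·(-2.877831 − (-2.245570)) / (-1.615845 − 2.523442) = -2.877831 − (1.021636)/(-4.139287) = -2.631016
g(-2.631016) = 0.190268
u₅ = -2.631016 − 0.190268·(-2.631016 − (-2.877831)) / (0.190268 − (-1.615845)) = -2.631016 − (0.046961)/(1.806113) = -2.657017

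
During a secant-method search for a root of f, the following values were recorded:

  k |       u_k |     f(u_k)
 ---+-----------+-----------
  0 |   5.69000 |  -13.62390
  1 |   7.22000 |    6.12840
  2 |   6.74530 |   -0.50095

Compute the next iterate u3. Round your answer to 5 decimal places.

u3 = 6.74530 − (-0.50095)·(6.74530 − 7.22000) / (-0.50095 − 6.12840)
   = 6.74530 − (0.2378010)/(-6.6293500) = 6.7811709

6.78117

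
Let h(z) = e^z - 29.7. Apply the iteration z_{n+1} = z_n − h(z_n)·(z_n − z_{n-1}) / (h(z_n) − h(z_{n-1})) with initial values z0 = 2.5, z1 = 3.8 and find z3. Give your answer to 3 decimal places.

h(2.5) = -17.51751, h(3.8) = 15.00118
z2 = 3.80000 − 15.00118·(3.80000 − 2.50000) / (15.00118 − (-17.51751)) = 3.80000 − (19.50154)/(32.51869) = 3.20030
h(3.20030) = -5.16017
z3 = 3.20030 − (-5.16017)·(3.20030 − 3.80000) / (-5.16017 − 15.00118) = 3.20030 − (3.09457)/(-20.16135) = 3.35379

3.354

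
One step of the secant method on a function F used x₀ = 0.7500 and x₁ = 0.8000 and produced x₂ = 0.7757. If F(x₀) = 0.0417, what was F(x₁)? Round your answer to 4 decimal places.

-0.0394

The secant line through (0.7500, 0.0417) and (0.8000, F(x₁)) crosses zero at x₂ = 0.7757.
So (0.7500, 0.0417), (0.8000, F(x₁)), (0.7757, 0) are collinear:
F(x₁) = 0.0417 · (0.8000 − 0.7757) / (0.7500 − 0.7757) = 0.0417 · (0.024300)/(-0.025700) = -0.039428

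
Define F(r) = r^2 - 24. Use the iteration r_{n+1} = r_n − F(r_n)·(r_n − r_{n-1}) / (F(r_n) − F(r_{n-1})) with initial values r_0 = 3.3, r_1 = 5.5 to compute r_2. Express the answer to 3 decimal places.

4.790

F(3.3) = -13.11000, F(5.5) = 6.25000
r_2 = 5.50000 − 6.25000·(5.50000 − 3.30000) / (6.25000 − (-13.11000)) = 5.50000 − (13.75000)/(19.36000) = 4.78977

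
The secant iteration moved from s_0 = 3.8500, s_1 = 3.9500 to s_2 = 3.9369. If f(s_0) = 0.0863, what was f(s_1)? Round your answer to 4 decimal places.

-0.0130

The secant line through (3.8500, 0.0863) and (3.9500, f(s_1)) crosses zero at s_2 = 3.9369.
So (3.8500, 0.0863), (3.9500, f(s_1)), (3.9369, 0) are collinear:
f(s_1) = 0.0863 · (3.9500 − 3.9369) / (3.8500 − 3.9369) = 0.0863 · (0.013100)/(-0.086900) = -0.013010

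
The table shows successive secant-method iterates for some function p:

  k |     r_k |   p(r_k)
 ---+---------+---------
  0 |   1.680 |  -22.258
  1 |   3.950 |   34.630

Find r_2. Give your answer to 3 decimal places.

2.568

r_2 = 3.950 − 34.630·(3.950 − 1.680) / (34.630 − (-22.258))
   = 3.950 − (78.61010)/(56.88800) = 2.56816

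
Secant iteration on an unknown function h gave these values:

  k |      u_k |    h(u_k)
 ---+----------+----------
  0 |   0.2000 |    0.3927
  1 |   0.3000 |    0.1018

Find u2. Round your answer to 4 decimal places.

0.3350

u2 = 0.3000 − 0.1018·(0.3000 − 0.2000) / (0.1018 − 0.3927)
   = 0.3000 − (0.010180)/(-0.290900) = 0.334995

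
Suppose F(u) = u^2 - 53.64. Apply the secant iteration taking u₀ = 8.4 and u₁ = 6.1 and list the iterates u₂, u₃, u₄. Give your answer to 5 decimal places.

F(8.4) = 16.9200000, F(6.1) = -16.4300000
u₂ = 6.1000000 − (-16.4300000)·(6.1000000 − 8.4000000) / (-16.4300000 − 16.9200000) = 6.1000000 − (37.7890000)/(-33.3500000) = 7.2331034
F(7.2331034) = -1.3222145
u₃ = 7.2331034 − (-1.3222145)·(7.2331034 − 6.1000000) / (-1.3222145 − (-16.4300000)) = 7.2331034 − (-1.4982058)/(15.1077855) = 7.3322712
F(7.3322712) = 0.1222016
u₄ = 7.3322712 − 0.1222016·(7.3322712 − 7.2331034) / (0.1222016 − (-1.3222145)) = 7.3322712 − (0.0121185)/(1.4444161) = 7.3238814

7.23310, 7.33227, 7.32388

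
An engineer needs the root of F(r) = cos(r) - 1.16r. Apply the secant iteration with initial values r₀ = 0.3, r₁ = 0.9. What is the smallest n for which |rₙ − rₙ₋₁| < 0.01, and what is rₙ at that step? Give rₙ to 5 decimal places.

n = 4, rₙ = 0.67372

F(0.3) = 0.6073365, F(0.9) = -0.4223900
r₂ = 0.9000000 − (-0.4223900)·(0.6000000)/(-1.0297265) = 0.6538822;  |Δ| = 0.2461178
F(0.6538822) = 0.0352250
r₃ = 0.6538822 − 0.0352250·(-0.2461178)/(0.4576150) = 0.6728272;  |Δ| = 0.0189450
F(0.6728272) = 0.0015834
r₄ = 0.6728272 − 0.0015834·(0.0189450)/(-0.0336416) = 0.6737188;  |Δ| = 0.0008917
|r₄ − r₃| = 0.0008917 < 0.01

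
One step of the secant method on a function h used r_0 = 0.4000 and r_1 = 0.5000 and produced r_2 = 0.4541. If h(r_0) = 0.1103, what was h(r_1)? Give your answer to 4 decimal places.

The secant line through (0.4000, 0.1103) and (0.5000, h(r_1)) crosses zero at r_2 = 0.4541.
So (0.4000, 0.1103), (0.5000, h(r_1)), (0.4541, 0) are collinear:
h(r_1) = 0.1103 · (0.5000 − 0.4541) / (0.4000 − 0.4541) = 0.1103 · (0.045900)/(-0.054100) = -0.093582

-0.0936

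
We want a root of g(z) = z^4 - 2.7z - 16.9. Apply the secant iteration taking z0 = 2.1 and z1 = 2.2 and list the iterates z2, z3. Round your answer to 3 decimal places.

g(2.1) = -3.12190, g(2.2) = 0.58560
z2 = 2.20000 − 0.58560·(2.20000 − 2.10000) / (0.58560 − (-3.12190)) = 2.20000 − (0.05856)/(3.70750) = 2.18420
g(2.18420) = -0.03728
z3 = 2.18420 − (-0.03728)·(2.18420 − 2.20000) / (-0.03728 − 0.58560) = 2.18420 − (0.00059)/(-0.62288) = 2.18515

2.184, 2.185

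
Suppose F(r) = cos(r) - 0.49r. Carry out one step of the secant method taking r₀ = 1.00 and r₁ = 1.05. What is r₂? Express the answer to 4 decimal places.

F(1.00) = 0.050302, F(1.05) = -0.016929
r₂ = 1.050000 − (-0.016929)·(1.050000 − 1.000000) / (-0.016929 − 0.050302) = 1.050000 − (-0.000846)/(-0.067231) = 1.037410

1.0374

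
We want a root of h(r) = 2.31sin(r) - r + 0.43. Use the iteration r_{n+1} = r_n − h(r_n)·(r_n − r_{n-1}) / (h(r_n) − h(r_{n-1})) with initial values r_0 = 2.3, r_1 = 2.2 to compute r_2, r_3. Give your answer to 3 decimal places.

2.240, 2.241

h(2.3) = -0.14742, h(2.2) = 0.09763
r_2 = 2.20000 − 0.09763·(2.20000 − 2.30000) / (0.09763 − (-0.14742)) = 2.20000 − (-0.00976)/(0.24505) = 2.23984
h(2.23984) = 0.00216
r_3 = 2.23984 − 0.00216·(2.23984 − 2.20000) / (0.00216 − 0.09763) = 2.23984 − (0.00009)/(-0.09547) = 2.24074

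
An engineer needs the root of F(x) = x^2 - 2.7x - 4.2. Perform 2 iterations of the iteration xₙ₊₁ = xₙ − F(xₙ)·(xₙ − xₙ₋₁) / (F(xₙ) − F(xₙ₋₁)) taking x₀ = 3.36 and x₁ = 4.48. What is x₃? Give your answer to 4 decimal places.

3.7969

F(3.36) = -1.982400, F(4.48) = 3.774400
x₂ = 4.480000 − 3.774400·(4.480000 − 3.360000) / (3.774400 − (-1.982400)) = 4.480000 − (4.227328)/(5.756800) = 3.745681
F(3.745681) = -0.283213
x₃ = 3.745681 − (-0.283213)·(3.745681 − 4.480000) / (-0.283213 − 3.774400) = 3.745681 − (0.207969)/(-4.057613) = 3.796935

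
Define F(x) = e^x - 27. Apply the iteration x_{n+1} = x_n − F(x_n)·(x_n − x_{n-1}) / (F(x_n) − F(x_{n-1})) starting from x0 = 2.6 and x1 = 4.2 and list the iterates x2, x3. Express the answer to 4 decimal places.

F(2.6) = -13.536262, F(4.2) = 39.686331
x2 = 4.200000 − 39.686331·(4.200000 − 2.600000) / (39.686331 − (-13.536262)) = 4.200000 − (63.498130)/(53.222593) = 3.006933
F(3.006933) = -6.774730
x3 = 3.006933 − (-6.774730)·(3.006933 − 4.200000) / (-6.774730 − 39.686331) = 3.006933 − (8.082708)/(-46.461061) = 3.180900

3.0069, 3.1809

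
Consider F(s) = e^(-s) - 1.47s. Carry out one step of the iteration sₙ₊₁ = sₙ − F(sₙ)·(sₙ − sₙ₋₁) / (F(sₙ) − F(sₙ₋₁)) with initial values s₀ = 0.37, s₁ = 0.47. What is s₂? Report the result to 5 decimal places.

0.43902

F(0.37) = 0.1468343, F(0.47) = -0.0658977
s₂ = 0.4700000 − (-0.0658977)·(0.4700000 − 0.3700000) / (-0.0658977 − 0.1468343) = 0.4700000 − (-0.0065898)/(-0.2127321) = 0.4390231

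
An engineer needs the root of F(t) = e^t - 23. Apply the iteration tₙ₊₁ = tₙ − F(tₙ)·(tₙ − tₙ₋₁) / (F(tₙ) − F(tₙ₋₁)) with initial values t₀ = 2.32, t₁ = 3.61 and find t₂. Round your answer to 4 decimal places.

2.9375

F(2.32) = -12.824326, F(3.61) = 13.966053
t₂ = 3.610000 − 13.966053·(3.610000 − 2.320000) / (13.966053 − (-12.824326)) = 3.610000 − (18.016208)/(26.790379) = 2.937512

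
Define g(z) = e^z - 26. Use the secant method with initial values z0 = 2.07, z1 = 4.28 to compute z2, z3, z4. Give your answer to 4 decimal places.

g(2.07) = -18.075177, g(4.28) = 46.240440
z2 = 4.280000 − 46.240440·(4.280000 − 2.070000) / (46.240440 − (-18.075177)) = 4.280000 − (102.191372)/(64.315617) = 2.691096
g(2.691096) = -11.252177
z3 = 2.691096 − (-11.252177)·(2.691096 − 4.280000) / (-11.252177 − 46.240440) = 2.691096 − (17.878634)/(-57.492617) = 3.002068
g(3.002068) = -5.872879
z4 = 3.002068 − (-5.872879)·(3.002068 − 2.691096) / (-5.872879 − (-11.252177)) = 3.002068 − (-1.826305)/(5.379297) = 3.341574

2.6911, 3.0021, 3.3416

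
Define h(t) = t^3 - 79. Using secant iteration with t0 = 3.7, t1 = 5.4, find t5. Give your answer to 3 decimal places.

4.291

h(3.7) = -28.34700, h(5.4) = 78.46400
t2 = 5.40000 − 78.46400·(5.40000 − 3.70000) / (78.46400 − (-28.34700)) = 5.40000 − (133.38880)/(106.81100) = 4.15117
h(4.15117) = -7.46617
t3 = 4.15117 − (-7.46617)·(4.15117 − 5.40000) / (-7.46617 − 78.46400) = 4.15117 − (9.32397)/(-85.93017) = 4.25968
h(4.25968) = -1.70885
t4 = 4.25968 − (-1.70885)·(4.25968 − 4.15117) / (-1.70885 − (-7.46617)) = 4.25968 − (-0.18542)/(5.75732) = 4.29188
h(4.29188) = 0.05757
t5 = 4.29188 − 0.05757·(4.29188 − 4.25968) / (0.05757 − (-1.70885)) = 4.29188 − (0.00185)/(1.76642) = 4.29083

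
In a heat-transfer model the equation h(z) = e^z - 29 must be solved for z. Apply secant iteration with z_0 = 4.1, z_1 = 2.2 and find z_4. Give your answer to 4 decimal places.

h(4.1) = 31.340288, h(2.2) = -19.974987
z_2 = 2.200000 − (-19.974987)·(2.200000 − 4.100000) / (-19.974987 − 31.340288) = 2.200000 − (37.952474)/(-51.315274) = 2.939594
h(2.939594) = -10.091830
z_3 = 2.939594 − (-10.091830)·(2.939594 − 2.200000) / (-10.091830 − (-19.974987)) = 2.939594 − (-7.463858)/(9.883157) = 3.694804
h(3.694804) = 11.237687
z_4 = 3.694804 − 11.237687·(3.694804 − 2.939594) / (11.237687 − (-10.091830)) = 3.694804 − (8.486812)/(21.329517) = 3.296914

3.2969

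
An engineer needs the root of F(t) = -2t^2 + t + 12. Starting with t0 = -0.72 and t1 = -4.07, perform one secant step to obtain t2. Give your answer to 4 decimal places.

-1.6882

F(-0.72) = 10.243200, F(-4.07) = -25.199800
t2 = -4.070000 − (-25.199800)·(-4.070000 − (-0.720000)) / (-25.199800 − 10.243200) = -4.070000 − (84.419330)/(-35.443000) = -1.688166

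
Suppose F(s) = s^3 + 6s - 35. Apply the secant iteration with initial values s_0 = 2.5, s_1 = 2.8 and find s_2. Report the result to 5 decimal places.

F(2.5) = -4.3750000, F(2.8) = 3.7520000
s_2 = 2.8000000 − 3.7520000·(2.8000000 − 2.5000000) / (3.7520000 − (-4.3750000)) = 2.8000000 − (1.1256000)/(8.1270000) = 2.6614987

2.66150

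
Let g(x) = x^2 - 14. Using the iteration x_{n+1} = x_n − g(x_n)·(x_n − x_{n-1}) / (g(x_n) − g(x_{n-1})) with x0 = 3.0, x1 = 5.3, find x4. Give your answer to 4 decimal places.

g(3.0) = -5.000000, g(5.3) = 14.090000
x2 = 5.300000 − 14.090000·(5.300000 − 3.000000) / (14.090000 − (-5.000000)) = 5.300000 − (32.407000)/(19.090000) = 3.602410
g(3.602410) = -1.022645
x3 = 3.602410 − (-1.022645)·(3.602410 − 5.300000) / (-1.022645 − 14.090000) = 3.602410 − (1.736032)/(-15.112645) = 3.717282
g(3.717282) = -0.181811
x4 = 3.717282 − (-0.181811)·(3.717282 − 3.602410) / (-0.181811 − (-1.022645)) = 3.717282 − (-0.020885)/(0.840834) = 3.742121

3.7421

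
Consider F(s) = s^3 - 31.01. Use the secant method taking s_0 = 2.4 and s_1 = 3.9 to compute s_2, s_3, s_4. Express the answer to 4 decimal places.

F(2.4) = -17.186000, F(3.9) = 28.309000
s_2 = 3.900000 − 28.309000·(3.900000 − 2.400000) / (28.309000 − (-17.186000)) = 3.900000 − (42.463500)/(45.495000) = 2.966634
F(2.966634) = -4.900908
s_3 = 2.966634 − (-4.900908)·(2.966634 − 3.900000) / (-4.900908 − 28.309000) = 2.966634 − (4.574342)/(-33.209908) = 3.104374
F(3.104374) = -1.092720
s_4 = 3.104374 − (-1.092720)·(3.104374 − 2.966634) / (-1.092720 − (-4.900908)) = 3.104374 − (-0.150512)/(3.808187) = 3.143897

2.9666, 3.1044, 3.1439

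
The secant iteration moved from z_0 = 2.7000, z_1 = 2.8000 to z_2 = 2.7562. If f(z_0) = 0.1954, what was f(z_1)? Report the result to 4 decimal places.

The secant line through (2.7000, 0.1954) and (2.8000, f(z_1)) crosses zero at z_2 = 2.7562.
So (2.7000, 0.1954), (2.8000, f(z_1)), (2.7562, 0) are collinear:
f(z_1) = 0.1954 · (2.8000 − 2.7562) / (2.7000 − 2.7562) = 0.1954 · (0.043800)/(-0.056200) = -0.152287

-0.1523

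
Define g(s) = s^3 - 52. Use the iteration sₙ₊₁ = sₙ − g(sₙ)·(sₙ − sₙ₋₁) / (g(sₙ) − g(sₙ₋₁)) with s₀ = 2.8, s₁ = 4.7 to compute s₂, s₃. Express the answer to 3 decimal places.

3.497, 3.679

g(2.8) = -30.04800, g(4.7) = 51.82300
s₂ = 4.70000 − 51.82300·(4.70000 − 2.80000) / (51.82300 − (-30.04800)) = 4.70000 − (98.46370)/(81.87100) = 3.49733
g(3.49733) = -9.22300
s₃ = 3.49733 − (-9.22300)·(3.49733 − 4.70000) / (-9.22300 − 51.82300) = 3.49733 − (11.09222)/(-61.04600) = 3.67903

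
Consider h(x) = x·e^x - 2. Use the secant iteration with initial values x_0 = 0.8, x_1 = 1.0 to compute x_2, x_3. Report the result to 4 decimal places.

0.8468, 0.8520

h(0.8) = -0.219567, h(1.0) = 0.718282
x_2 = 1.000000 − 0.718282·(1.000000 − 0.800000) / (0.718282 − (-0.219567)) = 1.000000 − (0.143656)/(0.937849) = 0.846824
h(0.846824) = -0.025015
x_3 = 0.846824 − (-0.025015)·(0.846824 − 1.000000) / (-0.025015 − 0.718282) = 0.846824 − (0.003832)/(-0.743297) = 0.851979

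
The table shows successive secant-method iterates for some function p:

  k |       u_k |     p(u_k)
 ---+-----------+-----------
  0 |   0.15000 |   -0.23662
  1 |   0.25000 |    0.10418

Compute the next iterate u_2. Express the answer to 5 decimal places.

u_2 = 0.25000 − 0.10418·(0.25000 − 0.15000) / (0.10418 − (-0.23662))
   = 0.25000 − (0.0104180)/(0.3408000) = 0.2194308

0.21943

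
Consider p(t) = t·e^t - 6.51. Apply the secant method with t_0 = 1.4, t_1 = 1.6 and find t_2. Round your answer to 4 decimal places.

1.4741

p(1.4) = -0.832720, p(1.6) = 1.414852
t_2 = 1.600000 − 1.414852·(1.600000 − 1.400000) / (1.414852 − (-0.832720)) = 1.600000 − (0.282970)/(2.247572) = 1.474100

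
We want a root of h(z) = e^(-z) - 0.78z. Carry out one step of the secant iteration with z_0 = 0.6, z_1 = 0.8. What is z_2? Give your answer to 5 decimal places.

0.66326

h(0.6) = 0.0808116, h(0.8) = -0.1746710
z_2 = 0.8000000 − (-0.1746710)·(0.8000000 − 0.6000000) / (-0.1746710 − 0.0808116) = 0.8000000 − (-0.0349342)/(-0.2554827) = 0.6632619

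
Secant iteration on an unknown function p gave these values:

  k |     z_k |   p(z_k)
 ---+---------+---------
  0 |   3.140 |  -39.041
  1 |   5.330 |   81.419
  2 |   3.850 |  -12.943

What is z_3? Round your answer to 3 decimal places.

z_3 = 3.850 − (-12.943)·(3.850 − 5.330) / (-12.943 − 81.419)
   = 3.850 − (19.15564)/(-94.36200) = 4.05300

4.053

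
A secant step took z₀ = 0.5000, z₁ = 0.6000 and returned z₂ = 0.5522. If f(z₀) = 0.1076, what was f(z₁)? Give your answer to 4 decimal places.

-0.0985

The secant line through (0.5000, 0.1076) and (0.6000, f(z₁)) crosses zero at z₂ = 0.5522.
So (0.5000, 0.1076), (0.6000, f(z₁)), (0.5522, 0) are collinear:
f(z₁) = 0.1076 · (0.6000 − 0.5522) / (0.5000 − 0.5522) = 0.1076 · (0.047800)/(-0.052200) = -0.098530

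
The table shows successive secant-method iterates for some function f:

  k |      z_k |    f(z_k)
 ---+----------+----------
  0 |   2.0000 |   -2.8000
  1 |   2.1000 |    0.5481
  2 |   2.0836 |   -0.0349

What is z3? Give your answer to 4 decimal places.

2.0846

z3 = 2.0836 − (-0.0349)·(2.0836 − 2.1000) / (-0.0349 − 0.5481)
   = 2.0836 − (0.000572)/(-0.583000) = 2.084582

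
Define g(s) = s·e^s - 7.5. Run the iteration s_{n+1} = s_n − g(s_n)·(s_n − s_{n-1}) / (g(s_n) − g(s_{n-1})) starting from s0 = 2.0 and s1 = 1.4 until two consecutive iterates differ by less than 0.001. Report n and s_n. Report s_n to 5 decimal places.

g(2.0) = 7.2781122, g(1.4) = -1.8227200
s2 = 1.4000000 − (-1.8227200)·(-0.6000000)/(-9.1008322) = 1.5201684;  |Δ| = 0.1201684
g(1.5201684) = -0.5482777
s3 = 1.5201684 − (-0.5482777)·(0.1201684)/(1.2744423) = 1.5718660;  |Δ| = 0.0516976
g(1.5718660) = 0.0695180
s4 = 1.5718660 − 0.0695180·(0.0516976)/(0.6177957) = 1.5660486;  |Δ| = 0.0058173
g(1.5660486) = -0.0022400
s5 = 1.5660486 − (-0.0022400)·(-0.0058173)/(-0.0717580) = 1.5662302;  |Δ| = 0.0001816
|s5 − s4| = 0.0001816 < 0.001

n = 5, s_n = 1.56623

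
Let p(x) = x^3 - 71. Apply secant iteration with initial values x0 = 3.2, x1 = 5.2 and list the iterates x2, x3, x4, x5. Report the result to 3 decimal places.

3.909, 4.089, 4.144, 4.141

p(3.2) = -38.23200, p(5.2) = 69.60800
x2 = 5.20000 − 69.60800·(5.20000 − 3.20000) / (69.60800 − (-38.23200)) = 5.20000 − (139.21600)/(107.84000) = 3.90905
p(3.90905) = -11.26707
x3 = 3.90905 − (-11.26707)·(3.90905 − 5.20000) / (-11.26707 − 69.60800) = 3.90905 − (14.54522)/(-80.87507) = 4.08890
p(4.08890) = -2.63734
x4 = 4.08890 − (-2.63734)·(4.08890 − 3.90905) / (-2.63734 − (-11.26707)) = 4.08890 − (-0.47432)/(8.62973) = 4.14386
p(4.14386) = 0.15670
x5 = 4.14386 − 0.15670·(4.14386 − 4.08890) / (0.15670 − (-2.63734)) = 4.14386 − (0.00861)/(2.79404) = 4.14078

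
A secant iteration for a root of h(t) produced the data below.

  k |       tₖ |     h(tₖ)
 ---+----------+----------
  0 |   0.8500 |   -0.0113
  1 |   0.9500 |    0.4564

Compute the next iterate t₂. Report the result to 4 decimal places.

0.8524

t₂ = 0.9500 − 0.4564·(0.9500 − 0.8500) / (0.4564 − (-0.0113))
   = 0.9500 − (0.045640)/(0.467700) = 0.852416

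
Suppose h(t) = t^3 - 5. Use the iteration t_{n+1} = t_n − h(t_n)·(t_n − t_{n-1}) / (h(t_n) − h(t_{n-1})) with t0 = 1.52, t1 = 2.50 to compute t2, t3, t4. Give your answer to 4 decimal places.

1.6404, 1.6853, 1.7110

h(1.52) = -1.488192, h(2.50) = 10.625000
t2 = 2.500000 − 10.625000·(2.500000 − 1.520000) / (10.625000 − (-1.488192)) = 2.500000 − (10.412500)/(12.113192) = 1.640400
h(1.640400) = -0.585828
t3 = 1.640400 − (-0.585828)·(1.640400 − 2.500000) / (-0.585828 − 10.625000) = 1.640400 − (0.503578)/(-11.210828) = 1.685319
h(1.685319) = -0.213190
t4 = 1.685319 − (-0.213190)·(1.685319 − 1.640400) / (-0.213190 − (-0.585828)) = 1.685319 − (-0.009576)/(0.372638) = 1.711017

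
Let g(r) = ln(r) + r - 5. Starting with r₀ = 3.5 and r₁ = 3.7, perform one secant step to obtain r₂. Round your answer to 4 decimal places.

3.6935

g(3.5) = -0.247237, g(3.7) = 0.008333
r₂ = 3.700000 − 0.008333·(3.700000 − 3.500000) / (0.008333 − (-0.247237)) = 3.700000 − (0.001667)/(0.255570) = 3.693479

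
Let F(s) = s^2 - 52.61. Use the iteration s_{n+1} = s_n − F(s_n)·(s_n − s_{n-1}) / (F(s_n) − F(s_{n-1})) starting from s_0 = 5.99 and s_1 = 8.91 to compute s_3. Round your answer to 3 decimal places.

7.239

F(5.99) = -16.72990, F(8.91) = 26.77810
s_2 = 8.91000 − 26.77810·(8.91000 − 5.99000) / (26.77810 − (-16.72990)) = 8.91000 − (78.19205)/(43.50800) = 7.11281
F(7.11281) = -2.01790
s_3 = 7.11281 − (-2.01790)·(7.11281 − 8.91000) / (-2.01790 − 26.77810) = 7.11281 − (3.62655)/(-28.79600) = 7.23875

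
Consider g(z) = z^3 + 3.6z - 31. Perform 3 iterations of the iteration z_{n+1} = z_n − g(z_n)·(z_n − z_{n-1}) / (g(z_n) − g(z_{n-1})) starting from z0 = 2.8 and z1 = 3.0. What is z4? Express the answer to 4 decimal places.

g(2.8) = 1.032000, g(3.0) = 6.800000
z2 = 3.000000 − 6.800000·(3.000000 − 2.800000) / (6.800000 − 1.032000) = 3.000000 − (1.360000)/(5.768000) = 2.764216
g(2.764216) = 0.072258
z3 = 2.764216 − 0.072258·(2.764216 − 3.000000) / (0.072258 − 6.800000) = 2.764216 − (-0.017037)/(-6.727742) = 2.761684
g(2.761684) = 0.005145
z4 = 2.761684 − 0.005145·(2.761684 − 2.764216) / (0.005145 − 0.072258) = 2.761684 − (-0.000013)/(-0.067113) = 2.761490

2.7615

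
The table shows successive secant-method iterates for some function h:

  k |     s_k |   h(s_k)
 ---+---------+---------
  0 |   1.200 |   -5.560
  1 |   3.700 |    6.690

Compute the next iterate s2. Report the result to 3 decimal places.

2.335

s2 = 3.700 − 6.690·(3.700 − 1.200) / (6.690 − (-5.560))
   = 3.700 − (16.72500)/(12.25000) = 2.33469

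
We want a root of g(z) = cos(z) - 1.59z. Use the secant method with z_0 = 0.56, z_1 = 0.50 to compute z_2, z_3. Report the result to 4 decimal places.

0.5394, 0.5396

g(0.56) = -0.043145, g(0.50) = 0.082583
z_2 = 0.500000 − 0.082583·(0.500000 − 0.560000) / (0.082583 − (-0.043145)) = 0.500000 − (-0.004955)/(0.125727) = 0.539410
g(0.539410) = 0.000349
z_3 = 0.539410 − 0.000349·(0.539410 − 0.500000) / (0.000349 − 0.082583) = 0.539410 − (0.000014)/(-0.082233) = 0.539578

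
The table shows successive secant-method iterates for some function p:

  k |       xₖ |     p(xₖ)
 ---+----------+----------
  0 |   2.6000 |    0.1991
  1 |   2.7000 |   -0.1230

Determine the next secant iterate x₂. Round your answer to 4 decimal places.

x₂ = 2.7000 − (-0.1230)·(2.7000 − 2.6000) / (-0.1230 − 0.1991)
   = 2.7000 − (-0.012300)/(-0.322100) = 2.661813

2.6618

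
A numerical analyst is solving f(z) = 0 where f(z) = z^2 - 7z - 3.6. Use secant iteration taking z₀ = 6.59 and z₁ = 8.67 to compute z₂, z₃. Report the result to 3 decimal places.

f(6.59) = -6.30190, f(8.67) = 10.87890
z₂ = 8.67000 − 10.87890·(8.67000 − 6.59000) / (10.87890 − (-6.30190)) = 8.67000 − (22.62811)/(17.18080) = 7.35294
f(7.35294) = -1.00484
z₃ = 7.35294 − (-1.00484)·(7.35294 − 8.67000) / (-1.00484 − 10.87890) = 7.35294 − (1.32343)/(-11.88374) = 7.46431

7.353, 7.464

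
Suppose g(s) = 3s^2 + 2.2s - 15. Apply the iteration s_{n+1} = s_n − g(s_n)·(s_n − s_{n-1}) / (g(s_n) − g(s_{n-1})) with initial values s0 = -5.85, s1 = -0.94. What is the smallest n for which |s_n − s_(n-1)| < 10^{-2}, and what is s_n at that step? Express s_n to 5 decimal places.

g(-5.85) = 74.7975000, g(-0.94) = -14.4172000
s2 = -0.9400000 − (-14.4172000)·(4.9100000)/(-89.2147000) = -1.7334618;  |Δ| = 0.7934618
g(-1.7334618) = -9.7989469
s3 = -1.7334618 − (-9.7989469)·(-0.7934618)/(4.6182531) = -3.4170182;  |Δ| = 1.6835564
g(-3.4170182) = 12.5105995
s4 = -3.4170182 − 12.5105995·(-1.6835564)/(22.3095464) = -2.4729246;  |Δ| = 0.9440936
g(-2.4729246) = -2.0943663
s5 = -2.4729246 − (-2.0943663)·(0.9440936)/(-14.6049658) = -2.6083085;  |Δ| = 0.1353839
g(-2.6083085) = -0.3284589
s6 = -2.6083085 − (-0.3284589)·(-0.1353839)/(1.7659074) = -2.6334899;  |Δ| = 0.0251814
g(-2.6334899) = 0.0121298
s7 = -2.6334899 − 0.0121298·(-0.0251814)/(0.3405887) = -2.6325931;  |Δ| = 0.0008968
|s7 − s6| = 0.0008968 < 10^{-2}

n = 7, s_n = -2.63259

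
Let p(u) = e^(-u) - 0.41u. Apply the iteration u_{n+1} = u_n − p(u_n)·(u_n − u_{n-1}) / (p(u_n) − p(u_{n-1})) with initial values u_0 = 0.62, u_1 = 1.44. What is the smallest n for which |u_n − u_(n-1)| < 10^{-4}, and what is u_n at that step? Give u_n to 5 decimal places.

n = 5, u_n = 0.94654

p(0.62) = 0.2837444, p(1.44) = -0.3534722
u_2 = 1.4400000 − (-0.3534722)·(0.8200000)/(-0.6372167) = 0.9851355;  |Δ| = 0.4548645
p(0.9851355) = -0.0305169
u_3 = 0.9851355 − (-0.0305169)·(-0.4548645)/(0.3229553) = 0.9421541;  |Δ| = 0.0429814
p(0.9421541) = 0.0035041
u_4 = 0.9421541 − 0.0035041·(-0.0429814)/(0.0340210) = 0.9465811;  |Δ| = 0.0044270
p(0.9465811) = -0.0000327
u_5 = 0.9465811 − (-0.0000327)·(0.0044270)/(-0.0035368) = 0.9465401;  |Δ| = 0.0000410
|u_5 − u_4| = 0.0000410 < 10^{-4}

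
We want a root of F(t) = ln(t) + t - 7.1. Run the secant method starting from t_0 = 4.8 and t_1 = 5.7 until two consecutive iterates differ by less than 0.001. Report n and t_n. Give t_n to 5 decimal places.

F(4.8) = -0.7313841, F(5.7) = 0.3404662
t_2 = 5.7000000 − 0.3404662·(0.9000000)/(1.0718503) = 5.4141209;  |Δ| = 0.2858791
F(5.4141209) = 0.0031315
t_3 = 5.4141209 − 0.0031315·(-0.2858791)/(-0.3373347) = 5.4114671;  |Δ| = 0.0026538
F(5.4114671) = -0.0000126
t_4 = 5.4114671 − (-0.0000126)·(-0.0026538)/(-0.0031441) = 5.4114778;  |Δ| = 0.0000107
|t_4 − t_3| = 0.0000107 < 0.001

n = 4, t_n = 5.41148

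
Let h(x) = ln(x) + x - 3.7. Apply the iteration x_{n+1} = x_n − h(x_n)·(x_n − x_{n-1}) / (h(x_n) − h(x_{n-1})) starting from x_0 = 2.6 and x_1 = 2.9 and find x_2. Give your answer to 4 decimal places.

h(2.6) = -0.144489, h(2.9) = 0.264711
x_2 = 2.900000 − 0.264711·(2.900000 − 2.600000) / (0.264711 − (-0.144489)) = 2.900000 − (0.079413)/(0.409199) = 2.705930

2.7059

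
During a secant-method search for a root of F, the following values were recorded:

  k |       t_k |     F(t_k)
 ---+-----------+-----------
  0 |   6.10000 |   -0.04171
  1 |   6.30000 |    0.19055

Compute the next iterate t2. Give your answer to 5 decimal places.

t2 = 6.30000 − 0.19055·(6.30000 − 6.10000) / (0.19055 − (-0.04171))
   = 6.30000 − (0.0381100)/(0.2322600) = 6.1359166

6.13592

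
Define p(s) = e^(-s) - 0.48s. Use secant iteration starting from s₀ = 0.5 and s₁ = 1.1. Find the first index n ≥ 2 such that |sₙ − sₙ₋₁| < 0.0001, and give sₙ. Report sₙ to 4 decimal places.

n = 5, sₙ = 0.8715

p(0.5) = 0.366531, p(1.1) = -0.195129
s₂ = 1.100000 − (-0.195129)·(0.600000)/(-0.561660) = 0.891551;  |Δ| = 0.208449
p(0.891551) = -0.017925
s₃ = 0.891551 − (-0.017925)·(-0.208449)/(0.177204) = 0.870465;  |Δ| = 0.021086
p(0.870465) = 0.000933
s₄ = 0.870465 − 0.000933·(-0.021086)/(0.018859) = 0.871509;  |Δ| = 0.001044
p(0.871509) = -0.000004
s₅ = 0.871509 − (-0.000004)·(0.001044)/(-0.000938) = 0.871504;  |Δ| = 0.000005
|s₅ − s₄| = 0.000005 < 0.0001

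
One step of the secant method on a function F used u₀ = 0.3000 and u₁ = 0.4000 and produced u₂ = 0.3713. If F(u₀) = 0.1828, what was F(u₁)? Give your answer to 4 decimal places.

-0.0736

The secant line through (0.3000, 0.1828) and (0.4000, F(u₁)) crosses zero at u₂ = 0.3713.
So (0.3000, 0.1828), (0.4000, F(u₁)), (0.3713, 0) are collinear:
F(u₁) = 0.1828 · (0.4000 − 0.3713) / (0.3000 − 0.3713) = 0.1828 · (0.028700)/(-0.071300) = -0.073581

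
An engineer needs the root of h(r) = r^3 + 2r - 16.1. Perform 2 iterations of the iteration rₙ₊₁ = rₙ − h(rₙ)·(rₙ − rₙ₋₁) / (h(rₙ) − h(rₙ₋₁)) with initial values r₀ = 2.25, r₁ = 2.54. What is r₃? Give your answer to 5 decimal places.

2.26200

h(2.25) = -0.2093750, h(2.54) = 5.3670640
r₂ = 2.5400000 − 5.3670640·(2.5400000 − 2.2500000) / (5.3670640 − (-0.2093750)) = 2.5400000 − (1.5564486)/(5.5764390) = 2.2608884
h(2.2608884) = -0.0214283
r₃ = 2.2608884 − (-0.0214283)·(2.2608884 − 2.5400000) / (-0.0214283 − 5.3670640) = 2.2608884 − (0.0059809)/(-5.3884923) = 2.2619984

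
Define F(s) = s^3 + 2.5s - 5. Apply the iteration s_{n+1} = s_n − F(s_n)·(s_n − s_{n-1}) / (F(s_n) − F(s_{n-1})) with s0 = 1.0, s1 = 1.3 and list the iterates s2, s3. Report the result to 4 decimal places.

F(1.0) = -1.500000, F(1.3) = 0.447000
s2 = 1.300000 − 0.447000·(1.300000 − 1.000000) / (0.447000 − (-1.500000)) = 1.300000 − (0.134100)/(1.947000) = 1.231125
F(1.231125) = -0.056211
s3 = 1.231125 − (-0.056211)·(1.231125 − 1.300000) / (-0.056211 − 0.447000) = 1.231125 − (0.003872)/(-0.503211) = 1.238819

1.2311, 1.2388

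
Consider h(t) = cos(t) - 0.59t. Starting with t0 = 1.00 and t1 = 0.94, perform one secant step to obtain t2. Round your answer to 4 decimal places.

h(1.00) = -0.049698, h(0.94) = 0.035188
t2 = 0.940000 − 0.035188·(0.940000 − 1.000000) / (0.035188 − (-0.049698)) = 0.940000 − (-0.002111)/(0.084886) = 0.964872

0.9649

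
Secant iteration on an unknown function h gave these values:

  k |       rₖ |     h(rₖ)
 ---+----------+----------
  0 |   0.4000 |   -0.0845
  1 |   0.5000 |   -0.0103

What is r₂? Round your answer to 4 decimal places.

0.5139

r₂ = 0.5000 − (-0.0103)·(0.5000 − 0.4000) / (-0.0103 − (-0.0845))
   = 0.5000 − (-0.001030)/(0.074200) = 0.513881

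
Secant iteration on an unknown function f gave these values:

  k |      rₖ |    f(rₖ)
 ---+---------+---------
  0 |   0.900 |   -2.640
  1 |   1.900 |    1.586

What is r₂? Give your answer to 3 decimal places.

1.525

r₂ = 1.900 − 1.586·(1.900 − 0.900) / (1.586 − (-2.640))
   = 1.900 − (1.58600)/(4.22600) = 1.52470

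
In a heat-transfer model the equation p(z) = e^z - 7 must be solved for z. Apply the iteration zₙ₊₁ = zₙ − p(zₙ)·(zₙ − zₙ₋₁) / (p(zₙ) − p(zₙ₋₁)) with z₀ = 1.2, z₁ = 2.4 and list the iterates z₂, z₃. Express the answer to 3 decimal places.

p(1.2) = -3.67988, p(2.4) = 4.02318
z₂ = 2.40000 − 4.02318·(2.40000 − 1.20000) / (4.02318 − (-3.67988)) = 2.40000 − (4.82781)/(7.70306) = 1.77326
p(1.77326) = -1.10997
z₃ = 1.77326 − (-1.10997)·(1.77326 − 2.40000) / (-1.10997 − 4.02318) = 1.77326 − (0.69566)/(-5.13315) = 1.90878

1.773, 1.909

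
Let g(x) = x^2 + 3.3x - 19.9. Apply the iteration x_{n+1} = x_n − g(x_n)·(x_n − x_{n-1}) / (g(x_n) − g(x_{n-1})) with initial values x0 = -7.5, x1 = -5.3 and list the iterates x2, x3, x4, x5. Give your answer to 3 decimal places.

-6.279, -6.423, -6.406, -6.406

g(-7.5) = 11.60000, g(-5.3) = -9.30000
x2 = -5.30000 − (-9.30000)·(-5.30000 − (-7.50000)) / (-9.30000 − 11.60000) = -5.30000 − (-20.46000)/(-20.90000) = -6.27895
g(-6.27895) = -1.19535
x3 = -6.27895 − (-1.19535)·(-6.27895 − (-5.30000)) / (-1.19535 − (-9.30000)) = -6.27895 − (1.17018)/(8.10465) = -6.42333
g(-6.42333) = 0.16219
x4 = -6.42333 − 0.16219·(-6.42333 − (-6.27895)) / (0.16219 − (-1.19535)) = -6.42333 − (-0.02342)/(1.35754) = -6.40608
g(-6.40608) = -0.00219
x5 = -6.40608 − (-0.00219)·(-6.40608 − (-6.42333)) / (-0.00219 − 0.16219) = -6.40608 − (-0.00004)/(-0.16438) = -6.40631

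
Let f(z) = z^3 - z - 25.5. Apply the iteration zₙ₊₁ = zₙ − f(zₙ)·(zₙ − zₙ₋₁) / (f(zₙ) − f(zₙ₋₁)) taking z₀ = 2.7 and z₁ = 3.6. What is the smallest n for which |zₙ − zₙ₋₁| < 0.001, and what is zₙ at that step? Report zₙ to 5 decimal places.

f(2.7) = -8.5170000, f(3.6) = 17.5560000
z₂ = 3.6000000 − 17.5560000·(0.9000000)/(26.0730000) = 2.9939938;  |Δ| = 0.6060062
f(2.9939938) = -1.6558371
z₃ = 2.9939938 − (-1.6558371)·(-0.6060062)/(-19.2118371) = 3.0462245;  |Δ| = 0.0522307
f(3.0462245) = -0.2788344
z₄ = 3.0462245 − (-0.2788344)·(0.0522307)/(1.3770027) = 3.0568009;  |Δ| = 0.0105764
f(3.0568009) = 0.0060429
z₅ = 3.0568009 − 0.0060429·(0.0105764)/(0.2848773) = 3.0565765;  |Δ| = 0.0002243
|z₅ − z₄| = 0.0002243 < 0.001

n = 5, zₙ = 3.05658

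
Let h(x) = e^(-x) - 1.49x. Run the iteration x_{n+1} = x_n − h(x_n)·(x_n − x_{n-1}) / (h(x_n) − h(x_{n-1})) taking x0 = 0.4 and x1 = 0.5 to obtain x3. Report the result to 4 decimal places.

h(0.4) = 0.074320, h(0.5) = -0.138469
x2 = 0.500000 − (-0.138469)·(0.500000 − 0.400000) / (-0.138469 − 0.074320) = 0.500000 − (-0.013847)/(-0.212789) = 0.434927
h(0.434927) = -0.000728
x3 = 0.434927 − (-0.000728)·(0.434927 − 0.500000) / (-0.000728 − (-0.138469)) = 0.434927 − (0.000047)/(0.137741) = 0.434582

0.4346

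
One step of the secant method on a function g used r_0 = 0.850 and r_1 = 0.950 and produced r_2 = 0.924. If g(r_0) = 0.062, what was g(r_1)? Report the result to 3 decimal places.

The secant line through (0.850, 0.062) and (0.950, g(r_1)) crosses zero at r_2 = 0.924.
So (0.850, 0.062), (0.950, g(r_1)), (0.924, 0) are collinear:
g(r_1) = 0.062 · (0.950 − 0.924) / (0.850 − 0.924) = 0.062 · (0.02600)/(-0.07400) = -0.02178

-0.022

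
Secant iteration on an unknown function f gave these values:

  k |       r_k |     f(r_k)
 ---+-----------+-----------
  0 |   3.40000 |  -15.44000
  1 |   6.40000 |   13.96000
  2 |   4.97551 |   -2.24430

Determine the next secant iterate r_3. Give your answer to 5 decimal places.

5.17280

r_3 = 4.97551 − (-2.24430)·(4.97551 − 6.40000) / (-2.24430 − 13.96000)
   = 4.97551 − (3.1969829)/(-16.2043000) = 5.1728023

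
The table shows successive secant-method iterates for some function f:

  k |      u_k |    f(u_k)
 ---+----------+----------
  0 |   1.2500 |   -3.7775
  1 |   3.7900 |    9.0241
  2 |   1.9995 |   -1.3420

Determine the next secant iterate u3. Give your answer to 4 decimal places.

2.2313

u3 = 1.9995 − (-1.3420)·(1.9995 − 3.7900) / (-1.3420 − 9.0241)
   = 1.9995 − (2.402851)/(-10.366100) = 2.231299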